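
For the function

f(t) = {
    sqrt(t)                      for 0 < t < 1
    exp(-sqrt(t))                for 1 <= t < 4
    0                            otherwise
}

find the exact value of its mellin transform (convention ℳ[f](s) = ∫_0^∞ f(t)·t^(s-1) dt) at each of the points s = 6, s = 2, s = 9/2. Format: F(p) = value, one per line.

back out the power substitution: t on [0, 1); exp(-t) on [1, 2)
decompose at 1; ℳ[f](s) sums the 2 pieces' integrals
for t in [0, 1): the term is ∫ sqrt(t)·t^(s-1)
for t in [1, 4): the term is ∫ exp(-sqrt(t))·t^(s-1)

F(6) = -589894144*exp(-2) + 2/13 + 217010224*exp(-1)
F(2) = -76*exp(-2) + 2/5 + 32*exp(-1)
F(9/2) = -595712*exp(-2) + 1/5 + 219202*exp(-1)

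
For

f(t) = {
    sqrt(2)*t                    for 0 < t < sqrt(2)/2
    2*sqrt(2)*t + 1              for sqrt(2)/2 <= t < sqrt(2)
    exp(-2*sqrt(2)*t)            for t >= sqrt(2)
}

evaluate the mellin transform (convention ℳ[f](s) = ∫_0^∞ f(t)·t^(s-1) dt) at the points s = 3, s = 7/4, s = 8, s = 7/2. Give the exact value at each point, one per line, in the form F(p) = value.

remove the power substitution first: sqrt(2)*sqrt(t) on [0, 1/2); 2*sqrt(2)*sqrt(t) + 1 on [1/2, 2); exp(-2*sqrt(2)*sqrt(t)) on [2, ∞)
back out the common scale on t: sqrt(t) on [0, 1); 2*sqrt(t) + 1 on [1, 4); exp(-2*sqrt(t)) on [4, ∞)
remove the power substitution first: t on [0, 1); 2*t + 1 on [1, 2); exp(-2*t) on [2, ∞)
summing 3 kernel integrals split by sqrt(2)/2, sqrt(2) yields ℳ[f](s)
[0, sqrt(2)/2) adds the kernel integral of sqrt(2)*t
for t in [sqrt(2)/2, sqrt(2)): the term is ∫ (2*sqrt(2)*t + 1)·t^(s-1)
segment [sqrt(2), ∞) carries exp(-2*sqrt(2)*t); integrate it

F(3) = sqrt(2)*(39 + 121*exp(4))*exp(-4)/48
F(7/4) = 2**(1/8)*(-288 + 77*2**(1/4)*uppergamma(7/4, 4) + 1248*2**(3/4))/616
F(8) = 16319*exp(-4)/256 + 3493/384
F(7/2) = 2**(1/4)*(sqrt(2)*(945*sqrt(pi)*exp(4)*erfc(2) + 29988)/32256 + (-4096 + 75776*sqrt(2))*exp(4)/32256)*exp(-4)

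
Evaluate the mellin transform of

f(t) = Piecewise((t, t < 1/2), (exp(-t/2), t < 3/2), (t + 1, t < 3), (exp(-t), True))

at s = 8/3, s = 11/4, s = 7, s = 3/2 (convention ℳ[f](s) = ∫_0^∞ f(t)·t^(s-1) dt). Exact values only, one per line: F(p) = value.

F(8/3) = 2**(1/3)*(-2816*2**(1/3)*uppergamma(8/3, 3/4) - 621*3**(2/3) + 12 + 352*2**(2/3)*uppergamma(8/3, 3) + 2816*2**(1/3)*uppergamma(8/3, 1/4) + 3780*6**(2/3))/704
F(11/4) = 2**(1/4)*(-2640*sqrt(2)*uppergamma(11/4, 3/4) - 567*3**(3/4) + 11 + 330*2**(3/4)*uppergamma(11/4, 3) + 2640*sqrt(2)*uppergamma(11/4, 1/4) + 3456*6**(3/4))/660
F(7) = -6243201*exp(-3/4)/32 + 13977*exp(-3) + 1009711/896 + 3786745*exp(-1/4)/32
F(3/2) = -19*sqrt(6)/20 - sqrt(6)*exp(-3/4) - sqrt(2)*sqrt(pi)*erfc(sqrt(3)/2) + sqrt(pi)*erfc(sqrt(3))/2 + sqrt(2)/20 + sqrt(3)*exp(-3) + sqrt(2)*exp(-1/4) + sqrt(2)*sqrt(pi)*erfc(1/2) + 28*sqrt(3)/5

f breaks at 1/2, 3/2, 3 into 4 integrals to sum
the [0, 1/2) slice contributes ∫ t·t^(s-1) dt
[1/2, 3/2) adds the kernel integral of exp(-t/2)
between 3/2 and 3 the integrand is (t + 1)·t^(s-1)
piece [3, ∞): integrate exp(-t) against the kernel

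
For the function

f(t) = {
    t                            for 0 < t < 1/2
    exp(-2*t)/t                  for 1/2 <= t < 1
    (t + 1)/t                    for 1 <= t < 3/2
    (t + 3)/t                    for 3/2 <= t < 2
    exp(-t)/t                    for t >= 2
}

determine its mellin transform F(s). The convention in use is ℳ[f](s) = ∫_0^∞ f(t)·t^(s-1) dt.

remove the shared t-power first: t**2 on [0, 1/2); exp(-2*t) on [1/2, 1); t + 1 on [1, 3/2); …
integrate the 5 segments split at 1/2, 1, 3/2, 2, then add the results
∫ over [0, 1/2) of t·t^(s-1) joins the sum
∫ exp(-2*t)/t·t^(s-1) over [1/2, 1)
piece [1, 3/2): integrate (t + 1)/t against the kernel
∫ (t + 3)/t·t^(s-1) over [3/2, 2)
∫ over [2, ∞) of exp(-t)/t·t^(s-1) joins the sum

(6*2**s*s*(s - 1)*(s + 1)*uppergamma(s - 1, 2) - 12*2**s*(s - 1)*(s + 1) - 6*2**s*(s + 1) - 8*3**s*(s - 1)*(s + 1) - 8*3**s*(s + 1) + 15*4**s*(s - 1)*(s + 1) + 9*4**s*(s + 1) + 12*s*(s - 1)*(s + 1)*uppergamma(s - 1, 1) - 12*s*(s - 1)*(s + 1)*uppergamma(s - 1, 2) + 3*s*(s - 1))/(6*2**s*s*(s - 1)*(s + 1))
  Re(s) > -1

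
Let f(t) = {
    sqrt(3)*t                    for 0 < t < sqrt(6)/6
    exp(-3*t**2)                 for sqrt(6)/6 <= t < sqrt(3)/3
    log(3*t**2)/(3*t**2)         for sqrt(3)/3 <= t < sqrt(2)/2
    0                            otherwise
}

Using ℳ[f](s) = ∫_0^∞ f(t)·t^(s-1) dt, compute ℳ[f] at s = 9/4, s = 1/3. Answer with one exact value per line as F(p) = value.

F(9/4) = 6**(7/8)*(-832*3**(1/8) - 13*2**(1/8)*uppergamma(9/8, 1) + 2*sqrt(2) + 13*2**(1/8)*uppergamma(9/8, 1/2) + log(3**(104*3**(1/8))/2**(104*3**(1/8))) + 832*2**(1/8))/468
F(1/3) = 6**(5/6)*(-96*3**(1/6) + log(2**(80*3**(1/6))/3**(80*3**(1/6))) - 100*2**(1/6)*uppergamma(1/6, 1) + 100*2**(1/6)*uppergamma(1/6, 1/2) + 75*sqrt(2) + 144*2**(1/6))/1200

peel off the power substitution: sqrt(3)*sqrt(t) on [0, 1/6); exp(-3*t) on [1/6, 1/3); log(3*t)/(3*t) on [1/3, 1/2)
back out the common scale on t: sqrt(t) on [0, 1/2); exp(-t) on [1/2, 1); log(t)/t on [1, 3/2)
integrate the 3 segments split at sqrt(6)/6, sqrt(3)/3, then add the results
∫ sqrt(3)*t·t^(s-1) over [0, sqrt(6)/6)
between sqrt(6)/6 and sqrt(3)/3 the integrand is exp(-3*t**2)·t^(s-1)
on [sqrt(3)/3, sqrt(2)/2): add ∫ log(3*t**2)/(3*t**2)·t^(s-1) dt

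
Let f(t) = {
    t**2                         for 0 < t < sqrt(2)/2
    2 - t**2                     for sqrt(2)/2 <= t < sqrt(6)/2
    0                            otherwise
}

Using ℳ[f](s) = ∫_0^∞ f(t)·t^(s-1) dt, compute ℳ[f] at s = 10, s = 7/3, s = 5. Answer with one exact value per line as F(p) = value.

remove the power substitution first: t on [0, 1/2); 2 - t on [1/2, 3/2)
linearity at sqrt(2)/2 turns ℳ[f](s) into 2 summed integrals
[0, sqrt(2)/2) adds the kernel integral of t**2
the [sqrt(2)/2, sqrt(6)/2) slice contributes ∫ (2 - t**2)·t^(s-1) dt

F(10) = 2173/3840
F(7/3) = 3*2**(5/6)*(-38 + 93*3**(1/6))/728
F(5) = -9*sqrt(2)/280 + 117*sqrt(6)/560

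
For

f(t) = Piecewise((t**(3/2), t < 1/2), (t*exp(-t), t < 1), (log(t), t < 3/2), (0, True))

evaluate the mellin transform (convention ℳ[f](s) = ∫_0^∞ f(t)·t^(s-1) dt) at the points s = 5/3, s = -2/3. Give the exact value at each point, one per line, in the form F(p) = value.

remove the shared t-power first: sqrt(t) on [0, 1/2); exp(-t) on [1/2, 1); log(t)/t on [1, 3/2)
split f at 1/2, 1: ℳ[f](s) collects 3 kernel integrals
[0, 1/2) adds the kernel integral of t**(3/2)
between 1/2 and 1 the integrand is t*exp(-t)·t^(s-1)
between 1 and 3/2 the integrand is log(t)·t^(s-1)

F(5/3) = -uppergamma(8/3, 1) - 27*2**(1/3)*3**(2/3)/100 + 3*2**(5/6)/152 + 9/25 + log(3**(9*2**(1/3)*3**(2/3)/20)/2**(9*2**(1/3)*3**(2/3)/20)) + uppergamma(8/3, 1/2)
F(-2/3) = -3*2**(2/3)*3**(1/3)/4 + log(2**(2**(2/3)*3**(1/3)/2)/3**(2**(2/3)*3**(1/3)/2)) - uppergamma(1/3, 1) + uppergamma(1/3, 1/2) + 3*2**(1/6)/5 + 9/4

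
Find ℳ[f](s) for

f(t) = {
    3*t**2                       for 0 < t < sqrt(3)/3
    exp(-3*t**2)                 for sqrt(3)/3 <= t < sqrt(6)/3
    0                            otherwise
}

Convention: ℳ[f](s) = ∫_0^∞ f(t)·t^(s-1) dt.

(sqrt(3)/3)**s*((s + 2)*uppergamma(s/2, 1) - (s + 2)*uppergamma(s/2, 2) + 2)/(2*(s + 2))
  Re(s) > -2

remove the power substitution first: 3*t on [0, 1/3); exp(-3*t) on [1/3, 2/3)
the common scale on t comes off first: t on [0, 1); exp(-t) on [1, 2)
the 2 pieces separated at sqrt(3)/3 each add one integral
∫ over [0, sqrt(3)/3) of 3*t**2·t^(s-1) joins the sum
∫ over [sqrt(3)/3, sqrt(6)/3) of exp(-3*t**2)·t^(s-1) joins the sum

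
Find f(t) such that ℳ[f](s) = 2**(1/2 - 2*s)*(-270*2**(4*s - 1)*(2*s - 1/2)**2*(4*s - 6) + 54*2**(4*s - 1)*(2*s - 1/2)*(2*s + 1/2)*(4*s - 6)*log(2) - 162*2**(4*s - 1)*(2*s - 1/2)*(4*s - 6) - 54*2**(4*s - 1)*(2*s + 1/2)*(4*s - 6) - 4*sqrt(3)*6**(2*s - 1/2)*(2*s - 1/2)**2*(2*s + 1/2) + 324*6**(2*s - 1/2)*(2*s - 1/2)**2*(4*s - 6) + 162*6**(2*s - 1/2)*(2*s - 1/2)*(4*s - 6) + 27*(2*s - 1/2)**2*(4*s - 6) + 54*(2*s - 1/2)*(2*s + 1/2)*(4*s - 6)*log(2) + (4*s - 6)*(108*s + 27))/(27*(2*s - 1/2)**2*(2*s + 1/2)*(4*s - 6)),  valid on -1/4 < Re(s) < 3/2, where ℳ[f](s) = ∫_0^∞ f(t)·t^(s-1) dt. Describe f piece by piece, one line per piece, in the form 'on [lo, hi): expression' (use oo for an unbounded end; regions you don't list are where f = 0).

on [0, 1/4): t**(1/4)
on [1/4, 4): log(sqrt(t))/t**(1/4)
on [4, 9): (sqrt(t) + 3)/t**(1/4)
on [9, oo): t**(-3/2)

undo the power substitution: sqrt(t) on [0, 1/2); log(t)/sqrt(t) on [1/2, 2); (t + 3)/sqrt(t) on [2, 3); …
strip the shared t-power: t**(3/2) on [0, 1/2); sqrt(t)*log(t) on [1/2, 2); sqrt(t)*(t + 3) on [2, 3); …
the shared t-power comes off first: t on [0, 1/2); log(t) on [1/2, 2); t + 3 on [2, 3); …
treat the 4 regions marked off by 1/4, 4, 9 separately and sum
on [0, 1/4): add ∫ t**(1/4)·t^(s-1) dt
∫ over [1/4, 4) of log(sqrt(t))/t**(1/4)·t^(s-1) joins the sum
∫ (sqrt(t) + 3)/t**(1/4)·t^(s-1) over [4, 9)
over [9, ∞), the kernel integral of t**(-3/2) enters the sum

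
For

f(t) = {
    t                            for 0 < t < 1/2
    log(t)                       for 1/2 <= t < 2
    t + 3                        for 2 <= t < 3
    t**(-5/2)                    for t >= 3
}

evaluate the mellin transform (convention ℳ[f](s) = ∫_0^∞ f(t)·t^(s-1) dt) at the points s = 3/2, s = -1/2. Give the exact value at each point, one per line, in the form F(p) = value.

cuts at 1/2, 2, 3: linearity sums the 4 kernel integrals
over [0, 1/2), the kernel integral of t enters the sum
∫ over [1/2, 2) of log(t)·t^(s-1) joins the sum
segment 2 to 3 holds (t + 3); add its integral
the [3, ∞) slice contributes ∫ t**(-5/2)·t^(s-1) dt

F(3/2) = sqrt(2)*(-1139 + 30*sqrt(2) + 270*log(2) + 864*sqrt(6))/180
F(-1/2) = sqrt(2)*(-486*log(2) + sqrt(2) + 648)/162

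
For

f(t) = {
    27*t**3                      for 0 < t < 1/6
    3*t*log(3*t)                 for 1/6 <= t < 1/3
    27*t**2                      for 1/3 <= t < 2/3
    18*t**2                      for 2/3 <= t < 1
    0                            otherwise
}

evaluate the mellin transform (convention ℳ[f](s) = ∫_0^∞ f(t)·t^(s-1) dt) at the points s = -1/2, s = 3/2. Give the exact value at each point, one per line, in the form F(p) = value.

strip the common scale on t: t**3 on [0, 1/2); t*log(t) on [1/2, 1); 3*t**2 on [1, 2); …
invert the shared t-power to get t on [0, 1/2); log(t)/t on [1/2, 1); 3 on [1, 2); …
split f at 1/6, 1/3, 2/3: ℳ[f](s) collects 4 kernel integrals
over [0, 1/6), the kernel integral of 27*t**3 enters the sum
segment 1/6 to 1/3 holds 3*t*log(3*t); add its integral
on [1/3, 2/3): add ∫ 27*t**2·t^(s-1) dt
over [2/3, 1), the kernel integral of 18*t**2 enters the sum

F(-1/2) = -6*sqrt(3) + sqrt(6)*log(2) + 203*sqrt(6)/60 + 12
F(3/2) = sqrt(6)*(-12816*sqrt(2) + 1260*log(2) + 58279 + 194400*sqrt(6))/226800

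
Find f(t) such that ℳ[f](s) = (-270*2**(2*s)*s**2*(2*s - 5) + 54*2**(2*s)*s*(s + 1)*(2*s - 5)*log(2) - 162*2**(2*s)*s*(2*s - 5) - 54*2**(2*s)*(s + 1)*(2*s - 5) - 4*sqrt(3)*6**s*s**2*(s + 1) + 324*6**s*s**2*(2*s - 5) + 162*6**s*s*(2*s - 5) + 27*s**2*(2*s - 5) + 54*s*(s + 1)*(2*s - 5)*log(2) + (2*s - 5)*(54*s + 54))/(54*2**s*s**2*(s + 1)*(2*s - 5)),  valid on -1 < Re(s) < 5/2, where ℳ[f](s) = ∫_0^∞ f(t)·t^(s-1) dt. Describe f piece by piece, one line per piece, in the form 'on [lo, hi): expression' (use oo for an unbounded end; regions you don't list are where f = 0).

integrate the 4 segments split at 1/2, 2, 3, then add the results
segment 0 to 1/2 holds t; add its integral
on [1/2, 2) integrate f = log(t) against the kernel
over [2, 3), the kernel integral of (t + 3) enters the sum
on [3, ∞): add ∫ t**(-5/2)·t^(s-1) dt

on [0, 1/2): t
on [1/2, 2): log(t)
on [2, 3): t + 3
on [3, oo): t**(-5/2)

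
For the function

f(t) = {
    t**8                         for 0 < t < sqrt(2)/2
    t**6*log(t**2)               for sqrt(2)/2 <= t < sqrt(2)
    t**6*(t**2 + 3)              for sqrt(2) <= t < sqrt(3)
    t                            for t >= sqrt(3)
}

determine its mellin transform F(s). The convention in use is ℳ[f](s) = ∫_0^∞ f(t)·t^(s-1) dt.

(-640*2**s*(s + 1)*(s + 6)**2 + 128*2**s*(s + 1)*(s + 6)*(s + 8)*log(2) - 768*2**s*(s + 1)*(s + 6) - 256*2**s*(s + 1)*(s + 8) + 2592*6**(s/2)*(s + 1)*(s + 6)**2 + 2592*6**(s/2)*(s + 1)*(s + 6) - 16*sqrt(3)*6**(s/2)*(s + 6)**2*(s + 8) + (s + 1)*(s + 6)**2 + (s + 1)*(s + 6)*(s + 8)*log(4) + 4*(s + 1)*(s + 8))/(16*2**(s/2)*(s + 1)*(s + 6)**2*(s + 8))
  -8 < Re(s) < -1

strip the power substitution: t**4 on [0, 1/2); t**3*log(t) on [1/2, 2); t**3*(t + 3) on [2, 3); …
remove the shared t-power first: t**3 on [0, 1/2); t**2*log(t) on [1/2, 2); t**2*(t + 3) on [2, 3); …
strip the shared t-power: t on [0, 1/2); log(t) on [1/2, 2); t + 3 on [2, 3); …
the 4 pieces separated at sqrt(2)/2, sqrt(2), sqrt(3) each add one integral
[0, sqrt(2)/2) adds the kernel integral of t**8
on [sqrt(2)/2, sqrt(2)) integrate f = t**6*log(t**2) against the kernel
segment [sqrt(2), sqrt(3)) carries t**6*(t**2 + 3); integrate it
segment sqrt(3) to ∞ holds t; add its integral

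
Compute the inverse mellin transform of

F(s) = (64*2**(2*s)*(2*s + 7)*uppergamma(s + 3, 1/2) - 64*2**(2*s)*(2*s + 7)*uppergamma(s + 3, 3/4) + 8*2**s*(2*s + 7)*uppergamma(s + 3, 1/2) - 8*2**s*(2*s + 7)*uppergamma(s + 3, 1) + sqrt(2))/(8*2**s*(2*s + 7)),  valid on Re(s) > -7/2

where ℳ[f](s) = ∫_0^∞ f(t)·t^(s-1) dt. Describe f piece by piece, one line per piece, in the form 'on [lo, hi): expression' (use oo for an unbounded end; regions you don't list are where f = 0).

on [0, 1/2): t**(7/2)
on [1/2, 1): t**3*exp(-t)
on [1, 3/2): t**3*exp(-t/2)

undo the shared t-power: t**(5/2) on [0, 1/2); t**2*exp(-t) on [1/2, 1); t**2*exp(-t/2) on [1, 3/2)
remove the shared t-power first: sqrt(t) on [0, 1/2); exp(-t) on [1/2, 1); exp(-t/2) on [1, 3/2)
linearity at 1/2, 1 turns ℳ[f](s) into 3 summed integrals
segment [0, 1/2) carries t**(7/2); integrate it
over [1/2, 1), the kernel integral of t**3*exp(-t) enters the sum
∫ over [1, 3/2) of t**3*exp(-t/2)·t^(s-1) joins the sum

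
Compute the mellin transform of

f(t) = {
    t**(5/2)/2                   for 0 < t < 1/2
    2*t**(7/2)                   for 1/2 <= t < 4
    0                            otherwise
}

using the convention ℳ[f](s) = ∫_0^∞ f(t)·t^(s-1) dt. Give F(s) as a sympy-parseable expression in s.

summing 2 kernel integrals split by 1/2 yields ℳ[f](s)
[0, 1/2) adds the kernel integral of t**(5/2)/2
for t in [1/2, 4): the term is ∫ 2*t**(7/2)·t^(s-1)

(8192*2**(3*s)*s + 20480*2**(3*s) - 2*sqrt(2)*s - 3*sqrt(2))/(8*2**s*(4*s**2 + 24*s + 35))
  Re(s) > -5/2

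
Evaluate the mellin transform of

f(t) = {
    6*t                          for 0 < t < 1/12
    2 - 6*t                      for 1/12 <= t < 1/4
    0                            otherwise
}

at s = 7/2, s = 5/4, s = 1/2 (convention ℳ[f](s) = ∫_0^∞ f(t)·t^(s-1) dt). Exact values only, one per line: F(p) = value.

remove the common scale on t first: 3*t on [0, 1/6); 2 - 3*t on [1/6, 1/2)
back out the common scale on t: 3*t/2 on [0, 1/3); 2 - 3*t/2 on [1/3, 1)
undo the common scale on t: t on [0, 1/2); 2 - t on [1/2, 3/2)
summing 2 kernel integrals split by 1/12 yields ℳ[f](s)
∫ 6*t·t^(s-1) over [0, 1/12)
the [1/12, 1/4) slice contributes ∫ (2 - 6*t)·t^(s-1) dt

F(7/2) = 5/2688 - 11*sqrt(3)/326592
F(5/4) = sqrt(2)*(189 - 26*3**(3/4))/1620
F(1/2) = 3/2 - 5*sqrt(3)/9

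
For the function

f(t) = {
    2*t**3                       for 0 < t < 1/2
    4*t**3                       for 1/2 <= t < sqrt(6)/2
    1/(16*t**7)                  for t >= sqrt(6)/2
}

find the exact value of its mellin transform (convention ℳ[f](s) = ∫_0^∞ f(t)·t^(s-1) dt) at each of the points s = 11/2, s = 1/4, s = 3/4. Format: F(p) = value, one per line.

remove the shared t-power first: 2*t**2 on [0, 1/2); 4*t**2 on [1/2, sqrt(6)/2); 1/(16*t**8) on [sqrt(6)/2, ∞)
back out the power substitution: 2*t on [0, 1/4); 4*t on [1/4, 3/2); 1/(16*t**4) on [3/2, ∞)
reversing the common scale on t: t on [0, 1/2); 2*t on [1/2, 3); t**(-4) on [3, ∞)
slice at 1/2, sqrt(6)/2, transform all 3 pieces, and sum them
piece [0, 1/2): integrate 2*t**3 against the kernel
the [1/2, sqrt(6)/2) slice contributes ∫ 4*t**3·t^(s-1) dt
piece [sqrt(6)/2, ∞): integrate 1/(16*t**7) against the kernel

F(11/2) = sqrt(2)*(-9 + 23600*6**(1/4))/19584
F(1/4) = 2**(3/4)*(-2187 + 26270*6**(5/8))/56862
F(3/4) = 2**(1/4)*(-135 + 1622*6**(7/8))/4050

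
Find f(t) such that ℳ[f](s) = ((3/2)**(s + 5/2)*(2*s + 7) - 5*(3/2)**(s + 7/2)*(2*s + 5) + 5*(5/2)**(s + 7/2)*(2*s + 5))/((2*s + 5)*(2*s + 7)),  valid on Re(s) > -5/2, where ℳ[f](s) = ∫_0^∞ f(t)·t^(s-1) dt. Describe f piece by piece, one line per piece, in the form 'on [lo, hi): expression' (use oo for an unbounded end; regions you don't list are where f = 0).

linearity at 3/2 turns ℳ[f](s) into 2 summed integrals
∫ t**(5/2)/2·t^(s-1) over [0, 3/2)
on [3/2, 5/2): add ∫ 5*t**(7/2)/2·t^(s-1) dt

on [0, 3/2): t**(5/2)/2
on [3/2, 5/2): 5*t**(7/2)/2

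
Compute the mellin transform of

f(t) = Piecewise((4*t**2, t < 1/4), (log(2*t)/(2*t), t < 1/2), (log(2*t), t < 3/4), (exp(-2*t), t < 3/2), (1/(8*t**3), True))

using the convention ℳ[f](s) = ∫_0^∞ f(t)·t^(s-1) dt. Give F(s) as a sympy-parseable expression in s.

(108*2**s*s**2*(s - 3)*(s + 2)*(s**2 - 2*s + 1)*uppergamma(s, 3/2) - 108*2**s*s**2*(s - 3)*(s + 2)*(s**2 - 2*s + 1)*uppergamma(s, 3) - 108*2**s*s**2*(s - 3)*(s + 2) + 108*2**s*(s - 3)*(s + 2)*(s**2 - 2*s + 1) - 108*3**s*s*(s - 3)*(s + 2)*(s**2 - 2*s + 1)*log(2) + 108*3**s*s*(s - 3)*(s + 2)*(s**2 - 2*s + 1)*log(3) - 108*3**s*(s - 3)*(s + 2)*(s**2 - 2*s + 1) - 4*6**s*s**2*(s + 2)*(s**2 - 2*s + 1) + 216*s**3*(s - 3)*(s + 2)*log(2) - 216*s**2*(s - 3)*(s + 2)*log(2) + 216*s**2*(s - 3)*(s + 2) + 27*s**2*(s - 3)*(s**2 - 2*s + 1))/(108*2**(2*s)*s**2*(s - 3)*(s + 2)*(s**2 - 2*s + 1))
  -2 < Re(s) < 3

peel off the common scale on t: t**2 on [0, 1/2); log(t)/t on [1/2, 1); log(t) on [1, 3/2); …
linearity at 1/4, 1/2, 3/4, 3/2 turns ℳ[f](s) into 5 summed integrals
between 0 and 1/4 the integrand is 4*t**2·t^(s-1)
∫ log(2*t)/(2*t)·t^(s-1) over [1/4, 1/2)
segment 1/2 to 3/4 holds log(2*t); add its integral
the [3/4, 3/2) slice contributes ∫ exp(-2*t)·t^(s-1) dt
piece [3/2, ∞): integrate 1/(8*t**3) against the kernel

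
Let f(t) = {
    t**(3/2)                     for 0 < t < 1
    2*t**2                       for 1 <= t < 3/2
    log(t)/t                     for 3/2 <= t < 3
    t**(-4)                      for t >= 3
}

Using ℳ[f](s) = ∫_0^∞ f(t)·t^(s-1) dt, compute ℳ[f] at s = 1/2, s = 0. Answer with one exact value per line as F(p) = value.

along the cuts 1, 3/2, 3, ℳ[f](s) splits into 4 integrals
∫ over [0, 1) of t**(3/2)·t^(s-1) joins the sum
between 1 and 3/2 the integrand is 2*t**2·t^(s-1)
on [3/2, 3): add ∫ log(t)/t·t^(s-1) dt
segment 3 to ∞ holds t**(-4); add its integral

F(1/2) = -754*sqrt(3)/567 - 2*sqrt(3)*log(3)/3 - 2*sqrt(6)*log(2)/3 - 3/10 + 2*sqrt(6)*log(3)/3 + 67*sqrt(6)/30
F(0) = log(6**(1/3)/2) + 365/162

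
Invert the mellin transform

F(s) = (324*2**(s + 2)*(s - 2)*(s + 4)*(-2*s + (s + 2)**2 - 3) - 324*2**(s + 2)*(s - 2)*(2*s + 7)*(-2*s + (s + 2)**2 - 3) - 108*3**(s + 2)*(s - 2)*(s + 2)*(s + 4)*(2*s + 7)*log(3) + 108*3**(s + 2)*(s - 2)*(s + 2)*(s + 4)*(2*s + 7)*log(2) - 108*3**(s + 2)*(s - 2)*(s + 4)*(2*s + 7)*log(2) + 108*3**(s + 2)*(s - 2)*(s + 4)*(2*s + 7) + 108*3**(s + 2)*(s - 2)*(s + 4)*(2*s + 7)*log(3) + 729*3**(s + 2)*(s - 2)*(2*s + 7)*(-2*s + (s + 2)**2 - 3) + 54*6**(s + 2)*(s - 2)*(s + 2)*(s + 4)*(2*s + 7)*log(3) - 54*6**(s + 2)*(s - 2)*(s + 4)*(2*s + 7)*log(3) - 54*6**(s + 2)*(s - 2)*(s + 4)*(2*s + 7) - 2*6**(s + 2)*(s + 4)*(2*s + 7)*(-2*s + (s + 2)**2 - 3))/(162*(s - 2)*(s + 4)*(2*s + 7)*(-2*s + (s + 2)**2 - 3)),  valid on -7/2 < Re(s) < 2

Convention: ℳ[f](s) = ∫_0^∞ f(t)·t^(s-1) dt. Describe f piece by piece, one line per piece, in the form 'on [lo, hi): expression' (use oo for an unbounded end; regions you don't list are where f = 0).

remove the shared t-power first: sqrt(2)*t**(5/2)/4 on [0, 2); t**3/2 on [2, 3); 2*log(t/2) on [3, 6); …
invert the shared t-power to get sqrt(2)*t**(3/2)/4 on [0, 2); t**2/2 on [2, 3); 2*log(t/2)/t on [3, 6); …
reversing the common scale on t: t**(3/2) on [0, 1); 2*t**2 on [1, 3/2); log(t)/t on [3/2, 3); …
breakpoints 2, 3, 6: one integral from each of the 4 segments
on [0, 2): add ∫ sqrt(2)*t**(7/2)/4·t^(s-1) dt
∫ over [2, 3) of t**4/2·t^(s-1) joins the sum
[3, 6) adds the kernel integral of 2*t*log(t/2)
segment [6, ∞) carries 16/t**2; integrate it

on [0, 2): sqrt(2)*t**(7/2)/4
on [2, 3): t**4/2
on [3, 6): 2*t*log(t/2)
on [6, oo): 16/t**2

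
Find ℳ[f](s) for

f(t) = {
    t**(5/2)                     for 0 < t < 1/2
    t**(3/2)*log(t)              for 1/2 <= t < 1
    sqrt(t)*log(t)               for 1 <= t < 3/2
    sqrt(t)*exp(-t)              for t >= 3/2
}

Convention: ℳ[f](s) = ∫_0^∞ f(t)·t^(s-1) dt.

strip the shared t-power: t**2 on [0, 1/2); t*log(t) on [1/2, 1); log(t) on [1, 3/2); …
integrate the 4 segments split at 1/2, 1, 3/2, then add the results
piece [0, 1/2): integrate t**(5/2) against the kernel
between 1/2 and 1 the integrand is t**(3/2)*log(t)·t^(s-1)
between 1 and 3/2 the integrand is sqrt(t)*log(t)·t^(s-1)
for t in [3/2, ∞): the term is ∫ sqrt(t)*exp(-t)·t^(s-1)

2**(-s - 3/2)*(2**(s + 3/2)*(2*s + 1)**2*(2*s + 5)*(8*s + (2*s + 1)**2 + 8)*uppergamma(s + 1/2, 3/2) + 2**(s + 7/2)*(-2*s - 5)*(2*s + 1)**2 + 2**(s + 7/2)*(2*s + 5)*(8*s + (2*s + 1)**2 + 8) + 3**(s + 1/2)*(2*s + 1)*(2*s + 5)*(-4*log(2) + 4*log(3))*(8*s + (2*s + 1)**2 + 8) - 8*3**(s + 1/2)*(2*s + 5)*(8*s + (2*s + 1)**2 + 8) + (2*s + 1)**3*(2*s + 5)*log(4) + 4*(2*s + 1)**2*(2*s + 5)*log(2) + (2*s + 1)**2*(8*s + 20) + (2*s + 1)**2*(8*s + (2*s + 1)**2 + 8))/((2*s + 1)**2*(2*s + 5)*(8*s + (2*s + 1)**2 + 8))
  Re(s) > -5/2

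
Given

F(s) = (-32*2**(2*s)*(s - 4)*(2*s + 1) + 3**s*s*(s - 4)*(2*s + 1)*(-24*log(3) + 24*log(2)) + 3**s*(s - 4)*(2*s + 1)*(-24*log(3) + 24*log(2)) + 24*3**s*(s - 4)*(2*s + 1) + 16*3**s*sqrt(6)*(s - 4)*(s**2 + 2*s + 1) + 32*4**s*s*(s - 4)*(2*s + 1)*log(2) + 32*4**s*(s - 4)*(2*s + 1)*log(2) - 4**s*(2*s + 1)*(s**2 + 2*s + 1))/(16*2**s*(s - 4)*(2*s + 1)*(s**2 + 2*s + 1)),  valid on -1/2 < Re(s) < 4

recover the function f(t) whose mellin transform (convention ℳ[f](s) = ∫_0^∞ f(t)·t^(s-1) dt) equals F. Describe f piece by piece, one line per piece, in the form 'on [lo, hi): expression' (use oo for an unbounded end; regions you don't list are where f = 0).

linearity at 3/2, 2 turns ℳ[f](s) into 3 summed integrals
segment [0, 3/2) carries sqrt(t); integrate it
between 3/2 and 2 the integrand is t*log(t)·t^(s-1)
on [2, ∞): add ∫ t**(-4)·t^(s-1) dt

on [0, 3/2): sqrt(t)
on [3/2, 2): t*log(t)
on [2, oo): t**(-4)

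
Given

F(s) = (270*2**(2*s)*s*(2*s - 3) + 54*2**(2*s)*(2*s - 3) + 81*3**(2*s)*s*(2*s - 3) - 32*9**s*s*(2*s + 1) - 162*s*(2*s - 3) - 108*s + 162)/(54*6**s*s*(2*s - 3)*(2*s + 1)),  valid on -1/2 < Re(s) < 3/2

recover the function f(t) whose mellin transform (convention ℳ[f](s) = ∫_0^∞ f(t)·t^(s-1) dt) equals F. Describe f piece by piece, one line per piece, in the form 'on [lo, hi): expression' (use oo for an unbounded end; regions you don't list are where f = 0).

on [0, 1/6): sqrt(6)*sqrt(t)/2
on [1/6, 2/3): sqrt(6)*sqrt(t) + 1
on [2/3, 3/2): sqrt(6)*sqrt(t)/4
on [3/2, oo): 2*sqrt(6)/(9*t**(3/2))

back out the common scale on t: sqrt(t) on [0, 1/4); 2*sqrt(t) + 1 on [1/4, 1); sqrt(t)/2 on [1, 9/4); …
invert the power substitution to get t on [0, 1/2); 2*t + 1 on [1/2, 1); t/2 on [1, 3/2); …
integrate the 4 segments split at 1/6, 2/3, 3/2, then add the results
the [0, 1/6) slice contributes ∫ sqrt(6)*sqrt(t)/2·t^(s-1) dt
segment 1/6 to 2/3 holds (sqrt(6)*sqrt(t) + 1); add its integral
on [2/3, 3/2) integrate f = sqrt(6)*sqrt(t)/4 against the kernel
the [3/2, ∞) slice contributes ∫ 2*sqrt(6)/(9*t**(3/2))·t^(s-1) dt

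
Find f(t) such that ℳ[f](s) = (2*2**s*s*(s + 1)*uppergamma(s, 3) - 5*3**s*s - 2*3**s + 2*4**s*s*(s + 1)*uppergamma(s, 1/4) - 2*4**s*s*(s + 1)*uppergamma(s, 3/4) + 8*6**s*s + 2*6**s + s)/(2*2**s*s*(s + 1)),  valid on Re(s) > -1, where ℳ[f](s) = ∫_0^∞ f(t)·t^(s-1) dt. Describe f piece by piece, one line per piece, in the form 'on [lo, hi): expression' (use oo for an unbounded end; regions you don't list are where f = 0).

on [0, 1/2): t
on [1/2, 3/2): exp(-t/2)
on [3/2, 3): t + 1
on [3, oo): exp(-t)

breakpoints 1/2, 3/2, 3: one integral from each of the 4 segments
for t in [0, 1/2): the term is ∫ t·t^(s-1)
between 1/2 and 3/2 the integrand is exp(-t/2)·t^(s-1)
between 3/2 and 3 the integrand is (t + 1)·t^(s-1)
over [3, ∞), the kernel integral of exp(-t) enters the sum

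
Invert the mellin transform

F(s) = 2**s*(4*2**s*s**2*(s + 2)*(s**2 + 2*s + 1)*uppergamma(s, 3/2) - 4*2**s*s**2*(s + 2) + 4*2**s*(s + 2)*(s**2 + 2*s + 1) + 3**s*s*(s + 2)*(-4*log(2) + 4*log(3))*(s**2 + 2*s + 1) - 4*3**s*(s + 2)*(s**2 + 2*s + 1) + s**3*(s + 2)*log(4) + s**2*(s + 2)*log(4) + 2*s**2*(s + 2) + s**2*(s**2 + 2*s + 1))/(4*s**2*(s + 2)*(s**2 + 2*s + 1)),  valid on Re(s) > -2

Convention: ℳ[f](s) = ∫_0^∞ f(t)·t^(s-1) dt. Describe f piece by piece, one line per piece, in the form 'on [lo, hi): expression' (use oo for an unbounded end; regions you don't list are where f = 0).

on [0, 2): t**2/16
on [2, 4): t*log(t/4)/4
on [4, 6): log(t/4)
on [6, oo): exp(-t/4)

invert the common scale on t to get t**2/4 on [0, 1); t*log(t/2)/2 on [1, 2); log(t/2) on [2, 3); …
remove the common scale on t first: t**2 on [0, 1/2); t*log(t) on [1/2, 1); log(t) on [1, 3/2); …
cuts at 2, 4, 6: linearity sums the 4 kernel integrals
segment [0, 2) carries t**2/16; integrate it
the [2, 4) slice contributes ∫ t*log(t/4)/4·t^(s-1) dt
∫ log(t/4)·t^(s-1) over [4, 6)
on [6, ∞): add ∫ exp(-t/4)·t^(s-1) dt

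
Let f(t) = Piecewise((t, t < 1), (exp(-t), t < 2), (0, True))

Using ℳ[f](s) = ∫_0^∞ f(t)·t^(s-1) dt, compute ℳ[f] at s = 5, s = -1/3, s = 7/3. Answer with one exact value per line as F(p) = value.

F(5) = -168*exp(-2) + 1/6 + 65*exp(-1)
F(-1/3) = -uppergamma(-1/3, 2) + uppergamma(-1/3, 1) + 3/2
F(7/3) = -uppergamma(7/3, 2) + 3/10 + uppergamma(7/3, 1)

breakpoints 1: one integral from each of the 2 segments
segment 0 to 1 holds t; add its integral
over [1, 2), the kernel integral of exp(-t) enters the sum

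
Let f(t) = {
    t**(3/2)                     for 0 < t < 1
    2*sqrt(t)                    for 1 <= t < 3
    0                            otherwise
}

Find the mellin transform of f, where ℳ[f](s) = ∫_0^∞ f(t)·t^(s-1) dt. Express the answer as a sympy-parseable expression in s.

linearity at 1 turns ℳ[f](s) into 2 summed integrals
for t in [0, 1): the term is ∫ t**(3/2)·t^(s-1)
segment 1 to 3 holds 2*sqrt(t); add its integral

(4*sqrt(3)*3**s*(2*s + 3) - 4*s - 10)/((2*s + 1)*(2*s + 3))
  Re(s) > -3/2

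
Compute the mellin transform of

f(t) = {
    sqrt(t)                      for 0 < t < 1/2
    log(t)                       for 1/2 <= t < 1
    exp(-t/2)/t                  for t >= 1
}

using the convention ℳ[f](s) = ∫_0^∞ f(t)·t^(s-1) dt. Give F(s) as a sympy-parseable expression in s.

(2*2**(2*s)*s**3*uppergamma(s - 1, 1/2) - 4*2**s*s - 2*2**s + 4**s*s**2*uppergamma(s - 1, 1/2) + 4*s**2*log(2) + 2*sqrt(2)*s**2 + s*log(4) + 4*s + 2)/(2*2**s*s**2*(2*s + 1))
  Re(s) > -1/2

peel off the shared t-power: t**(3/2) on [0, 1/2); t*log(t) on [1/2, 1); exp(-t/2) on [1, ∞)
the 3 pieces separated at 1/2, 1 each add one integral
segment [0, 1/2) carries sqrt(t); integrate it
segment 1/2 to 1 holds log(t); add its integral
piece [1, ∞): integrate exp(-t/2)/t against the kernel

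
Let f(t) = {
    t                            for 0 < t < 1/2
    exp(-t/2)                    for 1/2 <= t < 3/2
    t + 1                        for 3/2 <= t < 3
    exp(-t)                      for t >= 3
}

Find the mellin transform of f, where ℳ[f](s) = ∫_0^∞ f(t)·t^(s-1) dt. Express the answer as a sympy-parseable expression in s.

along the cuts 1/2, 3/2, 3, ℳ[f](s) splits into 4 integrals
segment 0 to 1/2 holds t; add its integral
for t in [1/2, 3/2): the term is ∫ exp(-t/2)·t^(s-1)
over [3/2, 3), the kernel integral of (t + 1) enters the sum
[3, ∞) adds the kernel integral of exp(-t)

(2*2**s*s*(s + 1)*uppergamma(s, 3) - 5*3**s*s - 2*3**s + 2*4**s*s*(s + 1)*uppergamma(s, 1/4) - 2*4**s*s*(s + 1)*uppergamma(s, 3/4) + 8*6**s*s + 2*6**s + s)/(2*2**s*s*(s + 1))
  Re(s) > -1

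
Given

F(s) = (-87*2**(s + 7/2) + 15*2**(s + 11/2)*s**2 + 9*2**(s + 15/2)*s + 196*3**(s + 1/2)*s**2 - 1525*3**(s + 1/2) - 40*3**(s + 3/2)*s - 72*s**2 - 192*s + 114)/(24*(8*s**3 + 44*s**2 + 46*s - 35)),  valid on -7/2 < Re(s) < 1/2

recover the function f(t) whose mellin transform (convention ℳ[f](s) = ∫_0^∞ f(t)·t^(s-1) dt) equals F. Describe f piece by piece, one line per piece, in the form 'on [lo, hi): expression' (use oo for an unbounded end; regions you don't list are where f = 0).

on [0, 1): t**(7/2)/8
on [1, 2): t**(5/2)*(t + 1)/4
on [2, 3): t**(7/2)/16
on [3, oo): 2/sqrt(t)

strip the shared t-power: t**3/8 on [0, 1); t**2*(t + 1)/4 on [1, 2); t**3/16 on [2, 3); …
reversing the common scale on t: t**3 on [0, 1/2); t**2*(2*t + 1) on [1/2, 1); t**3/2 on [1, 3/2); …
back out the shared t-power: t on [0, 1/2); 2*t + 1 on [1/2, 1); t/2 on [1, 3/2); …
decompose at 1, 2, 3; ℳ[f](s) sums the 4 pieces' integrals
over [0, 1), the kernel integral of t**(7/2)/8 enters the sum
over [1, 2), the kernel integral of t**(5/2)*(t + 1)/4 enters the sum
over [2, 3), the kernel integral of t**(7/2)/16 enters the sum
for t in [3, ∞): the term is ∫ 2/sqrt(t)·t^(s-1)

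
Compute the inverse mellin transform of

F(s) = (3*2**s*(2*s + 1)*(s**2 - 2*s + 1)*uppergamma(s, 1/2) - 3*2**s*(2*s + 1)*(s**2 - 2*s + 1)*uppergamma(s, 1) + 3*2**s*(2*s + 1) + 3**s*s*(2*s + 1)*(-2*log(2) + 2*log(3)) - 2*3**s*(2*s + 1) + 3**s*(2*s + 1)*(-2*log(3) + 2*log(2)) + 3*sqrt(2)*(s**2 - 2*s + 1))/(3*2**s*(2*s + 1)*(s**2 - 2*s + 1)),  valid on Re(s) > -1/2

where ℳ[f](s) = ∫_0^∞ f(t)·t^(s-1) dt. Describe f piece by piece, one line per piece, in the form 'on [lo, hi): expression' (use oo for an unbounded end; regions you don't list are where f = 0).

linearity at 1/2, 1 turns ℳ[f](s) into 3 summed integrals
∫ sqrt(t)·t^(s-1) over [0, 1/2)
segment [1/2, 1) carries exp(-t); integrate it
for t in [1, 3/2): the term is ∫ log(t)/t·t^(s-1)

on [0, 1/2): sqrt(t)
on [1/2, 1): exp(-t)
on [1, 3/2): log(t)/t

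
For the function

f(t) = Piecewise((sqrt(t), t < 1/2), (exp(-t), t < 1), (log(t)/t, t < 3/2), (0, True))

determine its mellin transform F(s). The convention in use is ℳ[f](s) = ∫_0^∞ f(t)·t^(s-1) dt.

(3*2**s*(2*s + 1)*(s**2 - 2*s + 1)*uppergamma(s, 1/2) - 3*2**s*(2*s + 1)*(s**2 - 2*s + 1)*uppergamma(s, 1) + 3*2**s*(2*s + 1) + 3**s*s*(2*s + 1)*(-2*log(2) + 2*log(3)) - 2*3**s*(2*s + 1) + 3**s*(2*s + 1)*(-2*log(3) + 2*log(2)) + 3*sqrt(2)*(s**2 - 2*s + 1))/(3*2**s*(2*s + 1)*(s**2 - 2*s + 1))
  Re(s) > -1/2

decompose at 1/2, 1; ℳ[f](s) sums the 3 pieces' integrals
segment 0 to 1/2 holds sqrt(t); add its integral
for t in [1/2, 1): the term is ∫ exp(-t)·t^(s-1)
the [1, 3/2) slice contributes ∫ log(t)/t·t^(s-1) dt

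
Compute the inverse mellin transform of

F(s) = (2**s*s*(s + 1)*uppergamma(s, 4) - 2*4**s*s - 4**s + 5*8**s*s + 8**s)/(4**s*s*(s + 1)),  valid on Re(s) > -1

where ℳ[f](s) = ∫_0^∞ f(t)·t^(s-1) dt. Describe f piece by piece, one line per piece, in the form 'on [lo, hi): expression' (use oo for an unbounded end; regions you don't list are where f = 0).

treat the 3 regions marked off by 1, 2 separately and sum
over [0, 1), the kernel integral of t enters the sum
[1, 2) adds the kernel integral of (2*t + 1)
over [2, ∞), the kernel integral of exp(-2*t) enters the sum

on [0, 1): t
on [1, 2): 2*t + 1
on [2, oo): exp(-2*t)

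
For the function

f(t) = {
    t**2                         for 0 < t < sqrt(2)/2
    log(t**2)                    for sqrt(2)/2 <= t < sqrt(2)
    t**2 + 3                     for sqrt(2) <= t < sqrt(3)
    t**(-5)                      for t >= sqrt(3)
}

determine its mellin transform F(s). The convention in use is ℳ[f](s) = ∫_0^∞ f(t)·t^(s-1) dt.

(-135*2**s*s**2*(s - 5)/2 + 27*2**s*s*(s/2 + 1)*(s - 5)*log(2) - 81*2**s*s*(s - 5) - 54*2**s*(s/2 + 1)*(s - 5) - sqrt(3)*6**(s/2)*s**2*(s/2 + 1) + 81*6**(s/2)*s**2*(s - 5) + 81*6**(s/2)*s*(s - 5) + 27*s**2*(s - 5)/4 + 27*s*(s/2 + 1)*(s - 5)*log(2) + (s - 5)*(27*s + 54))/(27*2**(s/2)*s**2*(s/2 + 1)*(s - 5))
  -2 < Re(s) < 5

reversing the power substitution: t on [0, 1/2); log(t) on [1/2, 2); t + 3 on [2, 3); …
linearity at sqrt(2)/2, sqrt(2), sqrt(3) turns ℳ[f](s) into 4 summed integrals
segment 0 to sqrt(2)/2 holds t**2; add its integral
[sqrt(2)/2, sqrt(2)) adds the kernel integral of log(t**2)
∫ (t**2 + 3)·t^(s-1) over [sqrt(2), sqrt(3))
segment [sqrt(3), ∞) carries t**(-5); integrate it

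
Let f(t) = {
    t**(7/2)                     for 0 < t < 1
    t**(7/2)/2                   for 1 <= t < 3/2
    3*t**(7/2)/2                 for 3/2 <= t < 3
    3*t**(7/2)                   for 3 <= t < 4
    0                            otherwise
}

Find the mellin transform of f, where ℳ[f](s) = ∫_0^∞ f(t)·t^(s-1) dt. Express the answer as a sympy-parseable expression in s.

(-3*3**(s + 7/2) - 2*(3/2)**(s + 7/2) + 6*4**(s + 7/2) + 1)/(2*s + 7)
  Re(s) > -7/2

linearity at 1, 3/2, 3 turns ℳ[f](s) into 4 summed integrals
segment [0, 1) carries t**(7/2); integrate it
segment [1, 3/2) carries t**(7/2)/2; integrate it
segment 3/2 to 3 holds 3*t**(7/2)/2; add its integral
on [3, 4): add ∫ 3*t**(7/2)·t^(s-1) dt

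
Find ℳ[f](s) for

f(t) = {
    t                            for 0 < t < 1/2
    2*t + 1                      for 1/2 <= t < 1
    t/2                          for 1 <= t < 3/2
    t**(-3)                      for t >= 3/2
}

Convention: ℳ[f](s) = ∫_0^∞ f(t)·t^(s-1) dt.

summing 4 kernel integrals split by 1/2, 1, 3/2 yields ℳ[f](s)
[0, 1/2) adds the kernel integral of t
on [1/2, 1): add ∫ (2*t + 1)·t^(s-1) dt
on [1, 3/2): add ∫ t/2·t^(s-1) dt
for t in [3/2, ∞): the term is ∫ t**(-3)·t^(s-1)

(270*2**s*s**2 - 702*2**s*s - 324*2**s + 49*3**s*s**2 - 275*3**s*s - 162*s**2 + 378*s + 324)/(108*2**s*s*(s**2 - 2*s - 3))
  -1 < Re(s) < 3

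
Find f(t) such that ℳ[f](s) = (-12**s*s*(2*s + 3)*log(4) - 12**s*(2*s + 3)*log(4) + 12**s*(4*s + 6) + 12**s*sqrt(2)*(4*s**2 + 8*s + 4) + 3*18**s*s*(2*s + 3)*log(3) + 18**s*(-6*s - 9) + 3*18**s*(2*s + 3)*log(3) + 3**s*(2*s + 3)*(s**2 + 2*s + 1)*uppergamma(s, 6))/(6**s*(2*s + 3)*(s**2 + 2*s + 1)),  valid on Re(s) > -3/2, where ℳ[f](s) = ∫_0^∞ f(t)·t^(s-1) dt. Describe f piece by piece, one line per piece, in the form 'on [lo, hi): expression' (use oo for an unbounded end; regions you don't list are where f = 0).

on [0, 2): t**(3/2)
on [2, 3): t*log(t)
on [3, oo): exp(-2*t)

summing 3 kernel integrals split by 2, 3 yields ℳ[f](s)
over [0, 2), the kernel integral of t**(3/2) enters the sum
between 2 and 3 the integrand is t*log(t)·t^(s-1)
for t in [3, ∞): the term is ∫ exp(-2*t)·t^(s-1)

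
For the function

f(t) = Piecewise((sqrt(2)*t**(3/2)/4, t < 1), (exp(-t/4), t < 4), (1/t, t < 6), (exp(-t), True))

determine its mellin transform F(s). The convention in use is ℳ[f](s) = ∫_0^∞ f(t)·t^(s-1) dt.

2**s*(12*24**s*(s - 1)*(2*s + 3)*uppergamma(s, 1/4) - 12*24**s*(s - 1)*(2*s + 3)*uppergamma(s, 1) - 3*24**s*(2*s + 3) + 2*36**s*(2*s + 3) + 12*6**s*(s - 1)*(2*s + 3)*uppergamma(s, 6) + 6*sqrt(2)*6**s*(s - 1))/(12*12**s*(s - 1)*(2*s + 3))
  Re(s) > -3/2

peel off the common scale on t: t**(3/2) on [0, 1/2); exp(-t/2) on [1/2, 2); 1/(2*t) on [2, 3); …
linearity at 1, 4, 6 turns ℳ[f](s) into 4 summed integrals
for t in [0, 1): the term is ∫ sqrt(2)*t**(3/2)/4·t^(s-1)
on [1, 4) integrate f = exp(-t/4) against the kernel
the [4, 6) slice contributes ∫ 1/t·t^(s-1) dt
piece [6, ∞): integrate exp(-t) against the kernel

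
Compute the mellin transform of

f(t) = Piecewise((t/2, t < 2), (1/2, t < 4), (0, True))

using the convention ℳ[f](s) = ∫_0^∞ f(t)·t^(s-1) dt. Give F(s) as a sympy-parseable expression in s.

2**s*(2**s*(s + 1) + s - 1)/(2*s*(s + 1))
  Re(s) > -1

remove the common scale on t first: t on [0, 1); 1/2 on [1, 2)
linearity at 2 turns ℳ[f](s) into 2 summed integrals
segment 0 to 2 holds t/2; add its integral
[2, 4) adds the kernel integral of 1/2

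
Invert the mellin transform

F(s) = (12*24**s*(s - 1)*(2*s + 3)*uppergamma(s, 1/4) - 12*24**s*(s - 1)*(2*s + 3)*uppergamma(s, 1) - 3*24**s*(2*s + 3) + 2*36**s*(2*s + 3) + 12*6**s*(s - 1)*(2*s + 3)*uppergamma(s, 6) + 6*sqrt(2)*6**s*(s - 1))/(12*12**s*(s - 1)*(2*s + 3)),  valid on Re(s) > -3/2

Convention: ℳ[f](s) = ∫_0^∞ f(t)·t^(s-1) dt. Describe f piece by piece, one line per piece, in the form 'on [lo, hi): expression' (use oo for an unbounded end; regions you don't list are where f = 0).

on [0, 1/2): t**(3/2)
on [1/2, 2): exp(-t/2)
on [2, 3): 1/(2*t)
on [3, oo): exp(-2*t)

f breaks at 1/2, 2, 3 into 4 integrals to sum
on [0, 1/2): add ∫ t**(3/2)·t^(s-1) dt
segment [1/2, 2) carries exp(-t/2); integrate it
[2, 3) adds the kernel integral of 1/(2*t)
[3, ∞) adds the kernel integral of exp(-2*t)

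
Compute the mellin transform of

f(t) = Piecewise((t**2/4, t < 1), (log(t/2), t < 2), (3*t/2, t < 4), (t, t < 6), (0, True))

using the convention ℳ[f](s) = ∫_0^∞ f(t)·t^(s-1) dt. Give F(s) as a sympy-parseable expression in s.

strip the common scale on t: t**2 on [0, 1/2); log(t) on [1/2, 1); 3*t on [1, 2); …
strip the shared t-power: t**(3/2) on [0, 1/2); log(t)/sqrt(t) on [1/2, 1); 3*sqrt(t) on [1, 2); …
the shared t-power comes off first: t on [0, 1/2); log(t)/t on [1/2, 1); 3 on [1, 2); …
the 4 pieces separated at 1, 2, 4 each add one integral
over [0, 1), the kernel integral of t**2/4 enters the sum
on [1, 2): add ∫ log(t/2)·t^(s-1) dt
for t in [2, 4): the term is ∫ 3*t/2·t^(s-1)
over [4, 6), the kernel integral of t enters the sum

(8*2**(2*s)*s**3 + 16*2**(2*s)*s**2 - 12*2**s*s**3 - 28*2**s*s**2 - 12*2**s*s - 8*2**s + 24*6**s*s**3 + 48*6**s*s**2 + s**3 + 4*s**3*log(2) + 5*s**2 + 12*s**2*log(2) + 8*s*log(2) + 12*s + 8)/(4*s**2*(s**2 + 3*s + 2))
  Re(s) > -2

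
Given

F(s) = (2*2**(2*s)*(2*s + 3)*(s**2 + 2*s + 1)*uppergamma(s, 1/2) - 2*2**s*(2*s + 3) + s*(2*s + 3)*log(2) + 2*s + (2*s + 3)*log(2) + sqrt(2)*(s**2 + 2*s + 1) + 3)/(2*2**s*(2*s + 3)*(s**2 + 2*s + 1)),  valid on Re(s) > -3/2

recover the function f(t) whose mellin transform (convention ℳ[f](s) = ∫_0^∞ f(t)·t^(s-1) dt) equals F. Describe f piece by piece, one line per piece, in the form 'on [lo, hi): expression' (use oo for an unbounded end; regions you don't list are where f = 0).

the 3 pieces separated at 1/2, 1 each add one integral
over [0, 1/2), the kernel integral of t**(3/2) enters the sum
over [1/2, 1), the kernel integral of t*log(t) enters the sum
∫ exp(-t/2)·t^(s-1) over [1, ∞)

on [0, 1/2): t**(3/2)
on [1/2, 1): t*log(t)
on [1, oo): exp(-t/2)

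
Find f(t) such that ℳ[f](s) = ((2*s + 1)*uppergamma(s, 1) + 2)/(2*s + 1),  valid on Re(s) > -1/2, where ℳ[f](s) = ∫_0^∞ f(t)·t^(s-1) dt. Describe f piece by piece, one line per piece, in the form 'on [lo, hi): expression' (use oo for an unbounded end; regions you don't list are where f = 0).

on [0, 1): sqrt(t)
on [1, oo): exp(-t)

along the cuts 1, ℳ[f](s) splits into 2 integrals
piece [0, 1): integrate sqrt(t) against the kernel
∫ exp(-t)·t^(s-1) over [1, ∞)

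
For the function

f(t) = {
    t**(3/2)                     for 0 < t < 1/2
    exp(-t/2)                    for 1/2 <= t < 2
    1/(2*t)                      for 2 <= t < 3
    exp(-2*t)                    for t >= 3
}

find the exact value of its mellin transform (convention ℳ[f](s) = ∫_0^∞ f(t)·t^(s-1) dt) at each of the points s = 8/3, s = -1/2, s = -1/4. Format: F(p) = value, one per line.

F(8/3) = -4*2**(2/3)*uppergamma(8/3, 1) - 3*2**(2/3)/5 + 2**(1/3)*uppergamma(8/3, 6)/8 + 3*2**(5/6)/400 + 9*3**(2/3)/10 + 4*2**(2/3)*uppergamma(8/3, 1/4)
F(-1/2) = -sqrt(2)*sqrt(pi)*erfc(1/2) - sqrt(2)*exp(-1) - sqrt(3)/27 - 2*sqrt(2)*sqrt(pi)*erfc(sqrt(6)) + 2*sqrt(3)*exp(-6)/3 + sqrt(2)/12 + sqrt(2)*sqrt(pi)*erfc(1) + 1/2 + 2*sqrt(2)*exp(-1/4)
F(-1/4) = -2**(3/4)*uppergamma(-1/4, 1)/2 - 2*3**(3/4)/45 + 2**(1/4)*uppergamma(-1/4, 6) + 3*2**(3/4)/10 + 2**(3/4)*uppergamma(-1/4, 1/4)/2

linearity at 1/2, 2, 3 turns ℳ[f](s) into 4 summed integrals
on [0, 1/2) integrate f = t**(3/2) against the kernel
between 1/2 and 2 the integrand is exp(-t/2)·t^(s-1)
[2, 3) adds the kernel integral of 1/(2*t)
between 3 and ∞ the integrand is exp(-2*t)·t^(s-1)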